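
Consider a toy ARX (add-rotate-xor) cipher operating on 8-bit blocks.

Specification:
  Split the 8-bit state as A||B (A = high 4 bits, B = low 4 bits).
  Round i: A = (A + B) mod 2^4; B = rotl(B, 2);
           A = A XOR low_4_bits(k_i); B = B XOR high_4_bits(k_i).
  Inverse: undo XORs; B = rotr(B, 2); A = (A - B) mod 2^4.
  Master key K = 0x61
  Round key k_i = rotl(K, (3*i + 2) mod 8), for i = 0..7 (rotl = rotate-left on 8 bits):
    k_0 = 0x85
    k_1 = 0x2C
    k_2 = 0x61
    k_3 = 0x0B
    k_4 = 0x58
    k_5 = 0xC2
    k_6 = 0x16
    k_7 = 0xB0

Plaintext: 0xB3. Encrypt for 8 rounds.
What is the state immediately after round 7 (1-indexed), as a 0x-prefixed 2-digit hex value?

s_0 = plaintext = 0xB3
s_1 = Round(s_0, k_0) = 0xB4
s_2 = Round(s_1, k_1) = 0x33
s_3 = Round(s_2, k_2) = 0x7A
s_4 = Round(s_3, k_3) = 0xAA
s_5 = Round(s_4, k_4) = 0xCF
s_6 = Round(s_5, k_5) = 0x93
s_7 = Round(s_6, k_6) = 0xAD
s_8 = Round(s_7, k_7) = 0x7C

0xAD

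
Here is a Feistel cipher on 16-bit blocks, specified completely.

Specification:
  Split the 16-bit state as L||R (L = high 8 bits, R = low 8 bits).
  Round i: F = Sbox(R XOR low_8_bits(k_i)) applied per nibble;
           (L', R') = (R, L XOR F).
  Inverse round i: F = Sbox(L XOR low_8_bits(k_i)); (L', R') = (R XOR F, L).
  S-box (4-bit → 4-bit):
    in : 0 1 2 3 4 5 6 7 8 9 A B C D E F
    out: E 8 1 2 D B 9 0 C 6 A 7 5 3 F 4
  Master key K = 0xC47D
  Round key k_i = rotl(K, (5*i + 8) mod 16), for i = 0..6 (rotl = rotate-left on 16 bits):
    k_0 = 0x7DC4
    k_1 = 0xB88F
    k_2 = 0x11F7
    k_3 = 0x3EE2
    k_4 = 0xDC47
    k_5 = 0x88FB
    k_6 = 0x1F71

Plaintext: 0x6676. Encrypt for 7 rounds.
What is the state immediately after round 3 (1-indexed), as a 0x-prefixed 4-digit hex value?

s_0 = plaintext = 0x6676
s_1 = Round(s_0, k_0) = 0x7617
s_2 = Round(s_1, k_1) = 0x171A
s_3 = Round(s_2, k_2) = 0x1AE4
s_4 = Round(s_3, k_3) = 0xE4F3
s_5 = Round(s_4, k_4) = 0xF399
s_6 = Round(s_5, k_5) = 0x9962
s_7 = Round(s_6, k_6) = 0x621B

0x1AE4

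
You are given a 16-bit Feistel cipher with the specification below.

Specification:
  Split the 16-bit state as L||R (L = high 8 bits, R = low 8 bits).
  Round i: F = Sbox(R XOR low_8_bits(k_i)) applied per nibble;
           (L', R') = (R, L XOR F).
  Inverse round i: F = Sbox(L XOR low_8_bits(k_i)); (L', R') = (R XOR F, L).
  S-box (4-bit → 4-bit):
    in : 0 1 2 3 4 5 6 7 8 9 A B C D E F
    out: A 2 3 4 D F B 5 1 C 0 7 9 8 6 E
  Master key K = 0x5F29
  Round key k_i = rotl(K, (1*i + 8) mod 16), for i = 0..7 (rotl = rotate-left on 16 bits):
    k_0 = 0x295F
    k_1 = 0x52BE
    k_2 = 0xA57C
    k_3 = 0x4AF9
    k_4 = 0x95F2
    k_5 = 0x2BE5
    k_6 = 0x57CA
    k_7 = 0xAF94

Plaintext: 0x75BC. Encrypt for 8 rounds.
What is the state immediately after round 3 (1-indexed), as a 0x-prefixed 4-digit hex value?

0xB287

s_0 = plaintext = 0x75BC
s_1 = Round(s_0, k_0) = 0xBC11
s_2 = Round(s_1, k_1) = 0x11B2
s_3 = Round(s_2, k_2) = 0xB287
s_4 = Round(s_3, k_3) = 0x87E4
s_5 = Round(s_4, k_4) = 0xE4AC
s_6 = Round(s_5, k_5) = 0xAC38
s_7 = Round(s_6, k_6) = 0x384F
s_8 = Round(s_7, k_7) = 0x4FBF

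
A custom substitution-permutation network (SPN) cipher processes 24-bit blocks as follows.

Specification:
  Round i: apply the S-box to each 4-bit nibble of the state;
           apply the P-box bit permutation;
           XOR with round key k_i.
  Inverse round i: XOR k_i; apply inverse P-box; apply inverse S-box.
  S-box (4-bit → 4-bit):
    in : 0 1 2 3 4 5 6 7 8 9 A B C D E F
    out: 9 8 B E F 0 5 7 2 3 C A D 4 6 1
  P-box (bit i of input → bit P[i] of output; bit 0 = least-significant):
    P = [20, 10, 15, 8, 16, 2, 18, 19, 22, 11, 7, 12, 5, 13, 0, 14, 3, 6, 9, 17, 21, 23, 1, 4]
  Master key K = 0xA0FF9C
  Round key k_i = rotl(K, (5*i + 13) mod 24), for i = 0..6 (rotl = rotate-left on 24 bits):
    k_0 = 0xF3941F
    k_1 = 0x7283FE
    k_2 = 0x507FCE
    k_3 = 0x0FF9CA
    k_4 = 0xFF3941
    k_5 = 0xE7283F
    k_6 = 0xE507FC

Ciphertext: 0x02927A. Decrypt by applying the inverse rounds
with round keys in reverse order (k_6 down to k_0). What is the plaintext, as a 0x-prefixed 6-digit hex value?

s_0 = ciphertext = 0x02927A
s_1 = InvRound(s_0, k_6) = 0x715C73
s_2 = InvRound(s_1, k_5) = 0x82B1E9
s_3 = InvRound(s_2, k_4) = 0xFFF7C6
s_4 = InvRound(s_3, k_3) = 0x965989
s_5 = InvRound(s_4, k_2) = 0xE3EFE8
s_6 = InvRound(s_5, k_1) = 0x35B899
s_7 = InvRound(s_6, k_0) = 0xE187E8

0xE187E8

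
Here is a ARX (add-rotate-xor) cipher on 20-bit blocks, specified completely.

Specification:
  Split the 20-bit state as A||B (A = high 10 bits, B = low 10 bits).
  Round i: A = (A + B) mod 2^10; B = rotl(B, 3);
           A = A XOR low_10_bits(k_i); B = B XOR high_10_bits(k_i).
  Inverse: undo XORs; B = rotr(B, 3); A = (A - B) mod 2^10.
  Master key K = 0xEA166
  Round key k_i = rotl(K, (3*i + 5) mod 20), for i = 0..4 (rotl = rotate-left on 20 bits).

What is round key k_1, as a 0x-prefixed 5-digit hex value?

0x166EA

K = 0xEA166
k_0 = rotl(K, (3*0+5) mod 20) = rotl(K, 5) = 0x42CDD
k_1 = rotl(K, (3*1+5) mod 20) = rotl(K, 8) = 0x166EA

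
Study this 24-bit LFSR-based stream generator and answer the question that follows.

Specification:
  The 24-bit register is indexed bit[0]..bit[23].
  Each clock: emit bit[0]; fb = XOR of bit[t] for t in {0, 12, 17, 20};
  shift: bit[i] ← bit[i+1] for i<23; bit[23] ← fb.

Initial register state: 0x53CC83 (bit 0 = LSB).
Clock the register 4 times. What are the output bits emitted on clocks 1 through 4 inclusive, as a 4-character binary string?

reg_0 = 0x53CC83
clock 1: out=1, reg = 0xA9E641
clock 2: out=1, reg = 0xD4F320
clock 3: out=0, reg = 0x6A7990
clock 4: out=0, reg = 0x353CC8

1100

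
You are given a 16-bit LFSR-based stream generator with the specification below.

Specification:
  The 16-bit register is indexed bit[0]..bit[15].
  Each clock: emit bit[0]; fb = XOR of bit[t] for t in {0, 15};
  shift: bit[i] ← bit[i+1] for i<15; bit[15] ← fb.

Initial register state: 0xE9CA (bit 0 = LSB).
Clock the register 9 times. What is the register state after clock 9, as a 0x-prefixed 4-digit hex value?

0x5CF4

reg_0 = 0xE9CA
clock 1: out=0, reg = 0xF4E5
clock 2: out=1, reg = 0x7A72
clock 3: out=0, reg = 0x3D39
clock 4: out=1, reg = 0x9E9C
clock 5: out=0, reg = 0xCF4E
clock 6: out=0, reg = 0xE7A7
clock 7: out=1, reg = 0x73D3
clock 8: out=1, reg = 0xB9E9
clock 9: out=1, reg = 0x5CF4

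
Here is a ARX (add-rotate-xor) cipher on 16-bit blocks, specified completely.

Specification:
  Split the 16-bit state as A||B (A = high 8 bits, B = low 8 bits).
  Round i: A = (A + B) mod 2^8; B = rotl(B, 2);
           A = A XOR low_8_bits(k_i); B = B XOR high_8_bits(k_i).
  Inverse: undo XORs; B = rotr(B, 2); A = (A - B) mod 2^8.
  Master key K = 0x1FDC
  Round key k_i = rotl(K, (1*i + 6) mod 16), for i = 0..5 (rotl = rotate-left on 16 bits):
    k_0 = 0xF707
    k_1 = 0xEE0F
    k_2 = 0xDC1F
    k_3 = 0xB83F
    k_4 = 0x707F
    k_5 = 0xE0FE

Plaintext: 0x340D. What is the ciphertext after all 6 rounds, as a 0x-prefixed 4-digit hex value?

0x9B7C

s_0 = plaintext = 0x340D
s_1 = Round(s_0, k_0) = 0x46C3
s_2 = Round(s_1, k_1) = 0x06E1
s_3 = Round(s_2, k_2) = 0xF85B
s_4 = Round(s_3, k_3) = 0x6CD5
s_5 = Round(s_4, k_4) = 0x3E27
s_6 = Round(s_5, k_5) = 0x9B7C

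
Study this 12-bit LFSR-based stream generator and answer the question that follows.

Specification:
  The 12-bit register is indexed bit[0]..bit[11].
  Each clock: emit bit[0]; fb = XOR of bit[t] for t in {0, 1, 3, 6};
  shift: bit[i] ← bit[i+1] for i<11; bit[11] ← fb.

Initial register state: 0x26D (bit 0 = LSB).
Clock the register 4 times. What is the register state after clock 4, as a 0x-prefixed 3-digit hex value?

0xF26

reg_0 = 0x26D
clock 1: out=1, reg = 0x936
clock 2: out=0, reg = 0xC9B
clock 3: out=1, reg = 0xE4D
clock 4: out=1, reg = 0xF26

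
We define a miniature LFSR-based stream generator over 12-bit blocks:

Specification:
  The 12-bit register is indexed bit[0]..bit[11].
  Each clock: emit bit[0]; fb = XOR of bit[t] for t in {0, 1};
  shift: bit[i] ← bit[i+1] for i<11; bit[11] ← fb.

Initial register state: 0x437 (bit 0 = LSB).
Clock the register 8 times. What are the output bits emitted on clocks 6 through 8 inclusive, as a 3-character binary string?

reg_0 = 0x437
clock 1: out=1, reg = 0x21B
clock 2: out=1, reg = 0x10D
clock 3: out=1, reg = 0x886
clock 4: out=0, reg = 0xC43
clock 5: out=1, reg = 0x621
clock 6: out=1, reg = 0xB10
clock 7: out=0, reg = 0x588
clock 8: out=0, reg = 0x2C4

100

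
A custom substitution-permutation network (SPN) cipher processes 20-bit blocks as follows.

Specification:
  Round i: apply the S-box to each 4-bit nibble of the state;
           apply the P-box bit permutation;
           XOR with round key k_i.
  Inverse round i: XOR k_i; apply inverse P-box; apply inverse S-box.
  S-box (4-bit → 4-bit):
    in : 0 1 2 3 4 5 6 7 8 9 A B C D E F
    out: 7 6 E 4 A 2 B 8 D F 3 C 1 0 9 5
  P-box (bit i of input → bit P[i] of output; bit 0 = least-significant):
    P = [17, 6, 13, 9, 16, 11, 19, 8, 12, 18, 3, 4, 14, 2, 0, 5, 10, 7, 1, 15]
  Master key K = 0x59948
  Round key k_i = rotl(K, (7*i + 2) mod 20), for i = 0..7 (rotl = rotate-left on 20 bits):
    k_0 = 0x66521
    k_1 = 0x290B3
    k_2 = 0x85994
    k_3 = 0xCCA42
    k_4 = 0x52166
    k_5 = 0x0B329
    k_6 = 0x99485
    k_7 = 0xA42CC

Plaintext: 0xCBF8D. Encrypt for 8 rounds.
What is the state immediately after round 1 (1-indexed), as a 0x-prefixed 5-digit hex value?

0xF7008

s_0 = plaintext = 0xCBF8D
s_1 = Round(s_0, k_0) = 0xF7008
s_2 = Round(s_1, k_1) = 0xDAE99
s_3 = Round(s_2, k_2) = 0x322C0
s_4 = Round(s_3, k_3) = 0xBEA3D
s_5 = Round(s_4, k_4) = 0x9F144
s_6 = Round(s_5, k_5) = 0x47CE2
s_7 = Round(s_6, k_6) = 0x82765
s_8 = Round(s_7, k_7) = 0xBCFBB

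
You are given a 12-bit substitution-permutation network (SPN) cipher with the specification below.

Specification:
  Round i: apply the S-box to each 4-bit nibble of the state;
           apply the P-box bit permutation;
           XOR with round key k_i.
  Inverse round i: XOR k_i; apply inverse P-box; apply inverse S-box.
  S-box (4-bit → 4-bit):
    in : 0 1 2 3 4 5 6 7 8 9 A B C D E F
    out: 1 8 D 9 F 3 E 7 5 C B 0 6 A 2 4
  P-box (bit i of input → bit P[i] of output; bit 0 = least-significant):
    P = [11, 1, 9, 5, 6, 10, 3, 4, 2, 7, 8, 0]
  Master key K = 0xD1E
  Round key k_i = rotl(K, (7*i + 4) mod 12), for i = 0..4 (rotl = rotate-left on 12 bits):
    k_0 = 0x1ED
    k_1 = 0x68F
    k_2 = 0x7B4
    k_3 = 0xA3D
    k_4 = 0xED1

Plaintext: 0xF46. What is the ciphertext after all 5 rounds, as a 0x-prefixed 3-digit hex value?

0xEDF

s_0 = plaintext = 0xF46
s_1 = Round(s_0, k_0) = 0x697
s_2 = Round(s_1, k_1) = 0xD14
s_3 = Round(s_2, k_2) = 0xD07
s_4 = Round(s_3, k_3) = 0x0FE
s_5 = Round(s_4, k_4) = 0xEDF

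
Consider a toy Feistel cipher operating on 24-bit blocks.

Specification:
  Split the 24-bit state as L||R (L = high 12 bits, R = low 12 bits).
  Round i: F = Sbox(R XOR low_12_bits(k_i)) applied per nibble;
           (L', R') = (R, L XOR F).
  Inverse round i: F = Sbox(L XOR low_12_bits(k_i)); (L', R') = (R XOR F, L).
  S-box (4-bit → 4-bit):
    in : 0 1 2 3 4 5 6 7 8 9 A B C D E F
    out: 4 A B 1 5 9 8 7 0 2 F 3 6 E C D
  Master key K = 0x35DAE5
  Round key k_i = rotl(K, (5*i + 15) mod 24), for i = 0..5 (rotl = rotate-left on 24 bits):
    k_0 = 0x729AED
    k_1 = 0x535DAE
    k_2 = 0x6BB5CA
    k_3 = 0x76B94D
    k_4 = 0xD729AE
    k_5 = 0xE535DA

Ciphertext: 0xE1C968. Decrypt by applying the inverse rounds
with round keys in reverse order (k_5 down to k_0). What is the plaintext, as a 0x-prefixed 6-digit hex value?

0x2F1B6D

s_0 = ciphertext = 0xE1C968
s_1 = InvRound(s_0, k_5) = 0xA00E1C
s_2 = InvRound(s_1, k_4) = 0xFE0A00
s_3 = InvRound(s_2, k_3) = 0x2FEFE0
s_4 = InvRound(s_3, k_2) = 0x8F52FE
s_5 = InvRound(s_4, k_1) = 0xB6D8F5
s_6 = InvRound(s_5, k_0) = 0x2F1B6D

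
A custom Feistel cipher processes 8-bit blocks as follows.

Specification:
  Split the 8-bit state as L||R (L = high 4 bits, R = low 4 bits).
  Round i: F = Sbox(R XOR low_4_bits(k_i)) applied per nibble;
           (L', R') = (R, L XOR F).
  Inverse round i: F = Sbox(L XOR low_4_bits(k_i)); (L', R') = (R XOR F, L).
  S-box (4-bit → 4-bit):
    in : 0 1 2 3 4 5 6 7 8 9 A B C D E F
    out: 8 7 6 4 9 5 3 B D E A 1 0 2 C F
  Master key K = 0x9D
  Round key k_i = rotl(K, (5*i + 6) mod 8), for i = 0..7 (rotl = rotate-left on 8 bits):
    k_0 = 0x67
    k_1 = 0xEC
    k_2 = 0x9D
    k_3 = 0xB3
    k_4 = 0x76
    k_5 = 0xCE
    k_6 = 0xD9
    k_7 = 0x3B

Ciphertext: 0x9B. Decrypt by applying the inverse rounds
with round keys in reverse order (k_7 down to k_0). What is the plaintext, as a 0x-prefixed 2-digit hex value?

s_0 = ciphertext = 0x9B
s_1 = InvRound(s_0, k_7) = 0xD9
s_2 = InvRound(s_1, k_6) = 0x0D
s_3 = InvRound(s_2, k_5) = 0x10
s_4 = InvRound(s_3, k_4) = 0xB1
s_5 = InvRound(s_4, k_3) = 0xCB
s_6 = InvRound(s_5, k_2) = 0xCC
s_7 = InvRound(s_6, k_1) = 0x4C
s_8 = InvRound(s_7, k_0) = 0x84

0x84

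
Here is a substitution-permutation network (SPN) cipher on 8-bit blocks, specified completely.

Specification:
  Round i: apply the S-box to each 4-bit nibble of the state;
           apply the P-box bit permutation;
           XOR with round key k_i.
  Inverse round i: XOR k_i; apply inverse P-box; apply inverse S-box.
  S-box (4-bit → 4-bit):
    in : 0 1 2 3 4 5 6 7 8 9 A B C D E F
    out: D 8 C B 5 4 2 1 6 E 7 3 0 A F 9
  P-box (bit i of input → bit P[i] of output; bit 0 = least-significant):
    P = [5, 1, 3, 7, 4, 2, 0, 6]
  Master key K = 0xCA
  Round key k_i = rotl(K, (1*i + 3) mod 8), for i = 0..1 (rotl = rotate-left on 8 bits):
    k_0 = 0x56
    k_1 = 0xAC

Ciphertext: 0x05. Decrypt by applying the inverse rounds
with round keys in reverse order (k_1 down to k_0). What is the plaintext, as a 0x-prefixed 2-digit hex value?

s_0 = ciphertext = 0x05
s_1 = InvRound(s_0, k_1) = 0x50
s_2 = InvRound(s_1, k_0) = 0x66

0x66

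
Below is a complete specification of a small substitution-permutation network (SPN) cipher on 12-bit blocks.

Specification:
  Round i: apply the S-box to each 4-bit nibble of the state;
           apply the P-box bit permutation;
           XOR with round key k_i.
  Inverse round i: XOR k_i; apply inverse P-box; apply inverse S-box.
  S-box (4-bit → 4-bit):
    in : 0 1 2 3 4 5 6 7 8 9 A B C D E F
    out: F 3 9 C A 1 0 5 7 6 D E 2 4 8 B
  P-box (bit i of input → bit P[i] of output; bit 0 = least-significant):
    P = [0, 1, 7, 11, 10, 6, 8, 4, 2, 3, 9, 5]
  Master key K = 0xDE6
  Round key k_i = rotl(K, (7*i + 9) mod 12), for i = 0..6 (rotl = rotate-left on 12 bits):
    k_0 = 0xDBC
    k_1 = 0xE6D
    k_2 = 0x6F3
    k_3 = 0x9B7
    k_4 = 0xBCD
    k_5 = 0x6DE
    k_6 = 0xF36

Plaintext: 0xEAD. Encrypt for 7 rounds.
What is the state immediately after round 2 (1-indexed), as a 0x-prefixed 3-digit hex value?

s_0 = plaintext = 0xEAD
s_1 = Round(s_0, k_0) = 0x80C
s_2 = Round(s_1, k_1) = 0x933
s_3 = Round(s_2, k_2) = 0xD6B
s_4 = Round(s_3, k_3) = 0x335
s_5 = Round(s_4, k_4) = 0x8FC
s_6 = Round(s_5, k_5) = 0x080
s_7 = Round(s_6, k_6) = 0x0D9

0x933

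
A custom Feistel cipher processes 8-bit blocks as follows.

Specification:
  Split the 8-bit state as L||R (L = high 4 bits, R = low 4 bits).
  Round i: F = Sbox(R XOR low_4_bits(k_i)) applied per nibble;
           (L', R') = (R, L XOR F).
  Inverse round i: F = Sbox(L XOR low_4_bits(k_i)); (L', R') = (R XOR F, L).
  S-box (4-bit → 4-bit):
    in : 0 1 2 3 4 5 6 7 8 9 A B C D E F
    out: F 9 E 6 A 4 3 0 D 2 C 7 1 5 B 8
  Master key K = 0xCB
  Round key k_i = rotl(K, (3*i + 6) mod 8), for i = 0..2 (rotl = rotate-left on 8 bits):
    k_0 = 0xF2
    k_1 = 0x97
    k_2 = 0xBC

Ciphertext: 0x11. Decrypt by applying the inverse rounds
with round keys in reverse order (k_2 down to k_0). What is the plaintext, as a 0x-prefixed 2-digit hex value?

0x07

s_0 = ciphertext = 0x11
s_1 = InvRound(s_0, k_2) = 0x41
s_2 = InvRound(s_1, k_1) = 0x74
s_3 = InvRound(s_2, k_0) = 0x07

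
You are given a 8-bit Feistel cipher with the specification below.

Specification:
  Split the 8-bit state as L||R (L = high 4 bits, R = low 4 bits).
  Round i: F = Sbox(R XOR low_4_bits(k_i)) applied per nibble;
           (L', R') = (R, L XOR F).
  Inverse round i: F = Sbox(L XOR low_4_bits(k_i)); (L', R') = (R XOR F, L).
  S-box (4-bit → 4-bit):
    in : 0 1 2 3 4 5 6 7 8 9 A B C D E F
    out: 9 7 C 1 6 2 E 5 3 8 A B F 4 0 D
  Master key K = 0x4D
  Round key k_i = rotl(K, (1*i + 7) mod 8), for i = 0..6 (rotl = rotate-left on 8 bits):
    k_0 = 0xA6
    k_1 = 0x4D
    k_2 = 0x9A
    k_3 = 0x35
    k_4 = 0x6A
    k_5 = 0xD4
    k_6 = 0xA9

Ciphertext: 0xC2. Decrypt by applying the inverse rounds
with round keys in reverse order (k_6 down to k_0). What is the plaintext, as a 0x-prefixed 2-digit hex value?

0xFD

s_0 = ciphertext = 0xC2
s_1 = InvRound(s_0, k_6) = 0x0C
s_2 = InvRound(s_1, k_5) = 0xA0
s_3 = InvRound(s_2, k_4) = 0x9A
s_4 = InvRound(s_3, k_3) = 0x59
s_5 = InvRound(s_4, k_2) = 0x45
s_6 = InvRound(s_5, k_1) = 0xD4
s_7 = InvRound(s_6, k_0) = 0xFD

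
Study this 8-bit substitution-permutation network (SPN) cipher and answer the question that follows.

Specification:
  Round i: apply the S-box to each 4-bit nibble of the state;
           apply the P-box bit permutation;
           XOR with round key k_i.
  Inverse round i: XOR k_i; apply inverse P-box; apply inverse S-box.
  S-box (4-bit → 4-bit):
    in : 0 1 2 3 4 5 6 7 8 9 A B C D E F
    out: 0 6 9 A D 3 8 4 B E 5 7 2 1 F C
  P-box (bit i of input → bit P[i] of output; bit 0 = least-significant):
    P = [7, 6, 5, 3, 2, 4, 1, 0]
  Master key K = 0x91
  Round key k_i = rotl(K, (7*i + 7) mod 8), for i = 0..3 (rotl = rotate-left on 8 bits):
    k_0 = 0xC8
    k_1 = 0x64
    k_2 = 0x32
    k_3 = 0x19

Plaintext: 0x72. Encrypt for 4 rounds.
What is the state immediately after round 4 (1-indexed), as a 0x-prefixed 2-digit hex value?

0xC9

s_0 = plaintext = 0x72
s_1 = Round(s_0, k_0) = 0x42
s_2 = Round(s_1, k_1) = 0xEB
s_3 = Round(s_2, k_2) = 0xC5
s_4 = Round(s_3, k_3) = 0xC9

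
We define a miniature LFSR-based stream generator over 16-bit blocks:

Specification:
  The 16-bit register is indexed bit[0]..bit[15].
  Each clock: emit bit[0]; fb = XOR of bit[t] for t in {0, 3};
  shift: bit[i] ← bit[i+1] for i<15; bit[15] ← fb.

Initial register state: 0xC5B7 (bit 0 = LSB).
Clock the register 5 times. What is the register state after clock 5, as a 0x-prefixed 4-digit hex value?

reg_0 = 0xC5B7
clock 1: out=1, reg = 0xE2DB
clock 2: out=1, reg = 0x716D
clock 3: out=1, reg = 0x38B6
clock 4: out=0, reg = 0x1C5B
clock 5: out=1, reg = 0x0E2D

0x0E2D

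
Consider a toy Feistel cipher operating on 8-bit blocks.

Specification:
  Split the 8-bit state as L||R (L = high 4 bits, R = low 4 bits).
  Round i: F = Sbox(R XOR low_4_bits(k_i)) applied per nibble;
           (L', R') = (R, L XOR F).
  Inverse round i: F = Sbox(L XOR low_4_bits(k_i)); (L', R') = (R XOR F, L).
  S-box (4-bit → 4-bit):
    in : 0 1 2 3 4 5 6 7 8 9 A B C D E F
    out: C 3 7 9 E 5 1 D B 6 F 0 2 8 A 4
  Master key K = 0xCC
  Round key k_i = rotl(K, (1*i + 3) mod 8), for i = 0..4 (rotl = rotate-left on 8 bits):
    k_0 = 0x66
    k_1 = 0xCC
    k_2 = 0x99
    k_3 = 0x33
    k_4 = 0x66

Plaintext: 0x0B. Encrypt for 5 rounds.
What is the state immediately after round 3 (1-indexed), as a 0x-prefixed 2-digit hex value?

s_0 = plaintext = 0x0B
s_1 = Round(s_0, k_0) = 0xB8
s_2 = Round(s_1, k_1) = 0x85
s_3 = Round(s_2, k_2) = 0x5A
s_4 = Round(s_3, k_3) = 0xA3
s_5 = Round(s_4, k_4) = 0x3F

0x5A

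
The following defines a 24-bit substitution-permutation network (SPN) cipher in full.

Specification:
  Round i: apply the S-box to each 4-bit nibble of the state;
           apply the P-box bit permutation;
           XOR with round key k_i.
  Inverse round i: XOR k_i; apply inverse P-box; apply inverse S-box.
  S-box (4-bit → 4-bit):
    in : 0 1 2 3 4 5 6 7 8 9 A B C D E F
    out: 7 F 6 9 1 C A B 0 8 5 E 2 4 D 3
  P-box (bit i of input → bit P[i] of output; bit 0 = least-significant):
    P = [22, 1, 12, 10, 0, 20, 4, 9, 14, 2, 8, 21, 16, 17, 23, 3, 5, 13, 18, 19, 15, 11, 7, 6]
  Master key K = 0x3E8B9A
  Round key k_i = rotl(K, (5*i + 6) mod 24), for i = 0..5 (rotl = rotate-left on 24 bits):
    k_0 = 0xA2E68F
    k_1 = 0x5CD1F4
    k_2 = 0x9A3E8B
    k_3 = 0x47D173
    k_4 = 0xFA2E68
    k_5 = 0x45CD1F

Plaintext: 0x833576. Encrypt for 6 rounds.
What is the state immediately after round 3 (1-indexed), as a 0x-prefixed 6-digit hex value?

s_0 = plaintext = 0x833576
s_1 = Round(s_0, k_0) = 0x9BE1A4
s_2 = Round(s_1, k_1) = 0xB1B0A9
s_3 = Round(s_2, k_2) = 0x145376
s_4 = Round(s_3, k_3) = 0xF71F98
s_5 = Round(s_4, k_4) = 0x71C444
s_6 = Round(s_5, k_5) = 0x0B257E

0x145376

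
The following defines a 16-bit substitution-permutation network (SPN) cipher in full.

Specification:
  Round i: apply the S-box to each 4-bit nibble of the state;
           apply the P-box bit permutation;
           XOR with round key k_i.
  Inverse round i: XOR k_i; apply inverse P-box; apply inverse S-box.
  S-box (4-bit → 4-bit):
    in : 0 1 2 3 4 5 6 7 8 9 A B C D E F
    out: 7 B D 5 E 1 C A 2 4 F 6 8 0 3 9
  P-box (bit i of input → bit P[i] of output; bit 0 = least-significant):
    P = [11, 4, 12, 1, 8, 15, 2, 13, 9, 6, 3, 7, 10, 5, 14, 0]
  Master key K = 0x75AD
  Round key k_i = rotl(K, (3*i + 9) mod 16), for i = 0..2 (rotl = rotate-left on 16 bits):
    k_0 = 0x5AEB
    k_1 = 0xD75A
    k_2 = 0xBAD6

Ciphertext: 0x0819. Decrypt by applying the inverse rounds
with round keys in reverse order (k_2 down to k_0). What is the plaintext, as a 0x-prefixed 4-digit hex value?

s_0 = ciphertext = 0x0819
s_1 = InvRound(s_0, k_2) = 0xCA46
s_2 = InvRound(s_1, k_1) = 0x5930
s_3 = InvRound(s_2, k_0) = 0xCA57

0xCA57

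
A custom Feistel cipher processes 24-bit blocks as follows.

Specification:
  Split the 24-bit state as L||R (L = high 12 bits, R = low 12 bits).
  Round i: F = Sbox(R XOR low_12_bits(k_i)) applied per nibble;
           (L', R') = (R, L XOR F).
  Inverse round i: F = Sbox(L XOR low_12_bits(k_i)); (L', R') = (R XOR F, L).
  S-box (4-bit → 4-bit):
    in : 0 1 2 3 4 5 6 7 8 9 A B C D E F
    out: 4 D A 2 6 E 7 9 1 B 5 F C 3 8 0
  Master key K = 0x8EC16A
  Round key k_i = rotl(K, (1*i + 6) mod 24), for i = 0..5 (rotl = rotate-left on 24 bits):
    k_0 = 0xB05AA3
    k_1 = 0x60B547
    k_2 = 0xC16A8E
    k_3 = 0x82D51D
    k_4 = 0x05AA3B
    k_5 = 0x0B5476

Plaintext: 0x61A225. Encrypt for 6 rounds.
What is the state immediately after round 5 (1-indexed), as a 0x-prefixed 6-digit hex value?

0x971FA0

s_0 = plaintext = 0x61A225
s_1 = Round(s_0, k_0) = 0x22570D
s_2 = Round(s_1, k_1) = 0x70D840
s_3 = Round(s_2, k_2) = 0x840DC5
s_4 = Round(s_3, k_3) = 0xDC5971
s_5 = Round(s_4, k_4) = 0x971FA0
s_6 = Round(s_5, k_5) = 0xFA0646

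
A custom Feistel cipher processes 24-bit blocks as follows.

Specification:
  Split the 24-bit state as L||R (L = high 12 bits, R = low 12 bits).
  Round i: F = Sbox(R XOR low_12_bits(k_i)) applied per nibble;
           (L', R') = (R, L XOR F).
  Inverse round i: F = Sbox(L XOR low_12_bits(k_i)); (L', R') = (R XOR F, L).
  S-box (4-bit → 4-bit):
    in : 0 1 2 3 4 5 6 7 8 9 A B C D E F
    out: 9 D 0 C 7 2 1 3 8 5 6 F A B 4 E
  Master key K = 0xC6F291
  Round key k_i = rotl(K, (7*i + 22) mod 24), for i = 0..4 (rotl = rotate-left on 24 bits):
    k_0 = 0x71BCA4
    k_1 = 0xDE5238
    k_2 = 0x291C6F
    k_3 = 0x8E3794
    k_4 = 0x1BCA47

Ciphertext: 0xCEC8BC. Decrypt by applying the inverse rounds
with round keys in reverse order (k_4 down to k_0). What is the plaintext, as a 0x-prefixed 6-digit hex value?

0xA5520F

s_0 = ciphertext = 0xCEC8BC
s_1 = InvRound(s_0, k_4) = 0x9D3CEC
s_2 = InvRound(s_1, k_3) = 0x89F9D3
s_3 = InvRound(s_2, k_2) = 0xE3A89F
s_4 = InvRound(s_3, k_1) = 0x20FE3A
s_5 = InvRound(s_4, k_0) = 0xA5520F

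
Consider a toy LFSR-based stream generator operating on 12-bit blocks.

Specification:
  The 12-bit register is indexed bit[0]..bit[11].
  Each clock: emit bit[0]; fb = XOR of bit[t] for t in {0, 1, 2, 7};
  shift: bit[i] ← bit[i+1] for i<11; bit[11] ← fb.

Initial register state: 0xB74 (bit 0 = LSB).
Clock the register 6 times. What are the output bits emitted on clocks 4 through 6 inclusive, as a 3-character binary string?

011

reg_0 = 0xB74
clock 1: out=0, reg = 0xDBA
clock 2: out=0, reg = 0x6DD
clock 3: out=1, reg = 0xB6E
clock 4: out=0, reg = 0x5B7
clock 5: out=1, reg = 0x2DB
clock 6: out=1, reg = 0x96D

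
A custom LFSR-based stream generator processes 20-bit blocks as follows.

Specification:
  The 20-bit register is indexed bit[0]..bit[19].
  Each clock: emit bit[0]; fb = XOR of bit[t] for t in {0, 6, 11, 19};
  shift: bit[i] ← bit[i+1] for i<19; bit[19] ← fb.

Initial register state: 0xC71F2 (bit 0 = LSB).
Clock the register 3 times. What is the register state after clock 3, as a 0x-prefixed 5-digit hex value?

reg_0 = 0xC71F2
clock 1: out=0, reg = 0x638F9
clock 2: out=1, reg = 0xB1C7C
clock 3: out=0, reg = 0xD8E3E

0xD8E3E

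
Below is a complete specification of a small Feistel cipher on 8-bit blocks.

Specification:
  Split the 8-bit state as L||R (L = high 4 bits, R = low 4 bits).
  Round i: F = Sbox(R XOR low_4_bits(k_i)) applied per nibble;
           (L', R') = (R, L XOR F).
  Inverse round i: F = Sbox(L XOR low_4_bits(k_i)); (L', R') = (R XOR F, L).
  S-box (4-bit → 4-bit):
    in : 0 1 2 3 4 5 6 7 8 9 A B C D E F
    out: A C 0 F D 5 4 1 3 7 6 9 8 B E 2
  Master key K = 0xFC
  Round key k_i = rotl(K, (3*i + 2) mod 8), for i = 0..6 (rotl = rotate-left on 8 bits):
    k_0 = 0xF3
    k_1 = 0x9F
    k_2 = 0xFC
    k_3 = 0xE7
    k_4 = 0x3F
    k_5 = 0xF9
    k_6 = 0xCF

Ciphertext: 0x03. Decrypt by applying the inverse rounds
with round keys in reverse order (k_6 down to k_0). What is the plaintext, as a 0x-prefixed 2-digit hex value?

0x6B

s_0 = ciphertext = 0x03
s_1 = InvRound(s_0, k_6) = 0x10
s_2 = InvRound(s_1, k_5) = 0x31
s_3 = InvRound(s_2, k_4) = 0x93
s_4 = InvRound(s_3, k_3) = 0xD9
s_5 = InvRound(s_4, k_2) = 0x5D
s_6 = InvRound(s_5, k_1) = 0xB5
s_7 = InvRound(s_6, k_0) = 0x6B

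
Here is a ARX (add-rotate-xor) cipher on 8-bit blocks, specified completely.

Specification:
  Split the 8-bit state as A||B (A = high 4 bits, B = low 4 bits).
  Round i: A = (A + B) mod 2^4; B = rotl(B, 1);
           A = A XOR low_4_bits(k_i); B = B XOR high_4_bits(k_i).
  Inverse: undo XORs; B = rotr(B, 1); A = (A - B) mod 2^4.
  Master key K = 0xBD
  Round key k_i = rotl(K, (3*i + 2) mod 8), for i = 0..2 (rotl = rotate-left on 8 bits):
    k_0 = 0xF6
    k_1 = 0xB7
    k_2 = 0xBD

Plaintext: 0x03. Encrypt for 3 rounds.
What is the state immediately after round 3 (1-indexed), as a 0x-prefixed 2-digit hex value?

s_0 = plaintext = 0x03
s_1 = Round(s_0, k_0) = 0x59
s_2 = Round(s_1, k_1) = 0x98
s_3 = Round(s_2, k_2) = 0xCA

0xCA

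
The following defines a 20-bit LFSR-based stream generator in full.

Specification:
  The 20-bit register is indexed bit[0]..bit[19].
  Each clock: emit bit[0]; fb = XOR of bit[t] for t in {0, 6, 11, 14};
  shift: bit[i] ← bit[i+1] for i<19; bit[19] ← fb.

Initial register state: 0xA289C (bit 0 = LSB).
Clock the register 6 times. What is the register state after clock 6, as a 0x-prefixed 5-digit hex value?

0x4E8A2

reg_0 = 0xA289C
clock 1: out=0, reg = 0xD144E
clock 2: out=0, reg = 0xE8A27
clock 3: out=1, reg = 0x74513
clock 4: out=1, reg = 0x3A289
clock 5: out=1, reg = 0x9D144
clock 6: out=0, reg = 0x4E8A2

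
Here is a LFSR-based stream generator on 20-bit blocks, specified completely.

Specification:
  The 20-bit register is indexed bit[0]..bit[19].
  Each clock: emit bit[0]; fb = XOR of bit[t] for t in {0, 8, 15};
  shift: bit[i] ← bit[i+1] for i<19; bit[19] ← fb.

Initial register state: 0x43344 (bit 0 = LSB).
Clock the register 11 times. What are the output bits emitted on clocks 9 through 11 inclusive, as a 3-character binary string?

reg_0 = 0x43344
clock 1: out=0, reg = 0xA19A2
clock 2: out=0, reg = 0xD0CD1
clock 3: out=1, reg = 0xE8668
clock 4: out=0, reg = 0xF4334
clock 5: out=0, reg = 0xFA19A
clock 6: out=0, reg = 0x7D0CD
clock 7: out=1, reg = 0x3E866
clock 8: out=0, reg = 0x9F433
clock 9: out=1, reg = 0x4FA19
clock 10: out=1, reg = 0x27D0C
clock 11: out=0, reg = 0x93E86

110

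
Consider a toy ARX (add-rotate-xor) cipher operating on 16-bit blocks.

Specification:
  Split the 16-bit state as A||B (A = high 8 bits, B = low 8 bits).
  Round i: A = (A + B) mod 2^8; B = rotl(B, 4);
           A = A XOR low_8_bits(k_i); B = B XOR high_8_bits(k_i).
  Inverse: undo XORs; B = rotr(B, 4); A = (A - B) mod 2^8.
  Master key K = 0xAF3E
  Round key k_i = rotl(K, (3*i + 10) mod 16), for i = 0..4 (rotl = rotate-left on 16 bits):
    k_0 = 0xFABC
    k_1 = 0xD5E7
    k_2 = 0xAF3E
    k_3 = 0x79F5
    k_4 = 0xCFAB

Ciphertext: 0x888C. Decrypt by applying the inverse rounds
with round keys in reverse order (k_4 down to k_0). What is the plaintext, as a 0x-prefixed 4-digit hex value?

s_0 = ciphertext = 0x888C
s_1 = InvRound(s_0, k_4) = 0xEF34
s_2 = InvRound(s_1, k_3) = 0x46D4
s_3 = InvRound(s_2, k_2) = 0xC1B7
s_4 = InvRound(s_3, k_1) = 0x0026
s_5 = InvRound(s_4, k_0) = 0xEFCD

0xEFCD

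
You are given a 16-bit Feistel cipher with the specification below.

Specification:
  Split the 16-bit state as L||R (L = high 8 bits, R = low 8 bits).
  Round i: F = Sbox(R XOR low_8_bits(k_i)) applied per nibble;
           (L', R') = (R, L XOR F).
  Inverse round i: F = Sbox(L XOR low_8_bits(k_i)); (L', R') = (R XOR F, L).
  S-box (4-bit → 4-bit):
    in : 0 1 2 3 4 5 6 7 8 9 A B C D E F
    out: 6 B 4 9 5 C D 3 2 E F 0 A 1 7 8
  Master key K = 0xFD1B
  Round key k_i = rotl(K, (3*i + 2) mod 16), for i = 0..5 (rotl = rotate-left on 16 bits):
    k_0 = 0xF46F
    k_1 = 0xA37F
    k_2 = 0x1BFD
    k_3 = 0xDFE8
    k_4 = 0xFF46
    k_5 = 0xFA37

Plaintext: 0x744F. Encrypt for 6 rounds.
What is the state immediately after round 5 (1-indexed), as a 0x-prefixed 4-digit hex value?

s_0 = plaintext = 0x744F
s_1 = Round(s_0, k_0) = 0x4F32
s_2 = Round(s_1, k_1) = 0x321E
s_3 = Round(s_2, k_2) = 0x1E4B
s_4 = Round(s_3, k_3) = 0x4BE7
s_5 = Round(s_4, k_4) = 0xE7B0
s_6 = Round(s_5, k_5) = 0xB0C4

0xE7B0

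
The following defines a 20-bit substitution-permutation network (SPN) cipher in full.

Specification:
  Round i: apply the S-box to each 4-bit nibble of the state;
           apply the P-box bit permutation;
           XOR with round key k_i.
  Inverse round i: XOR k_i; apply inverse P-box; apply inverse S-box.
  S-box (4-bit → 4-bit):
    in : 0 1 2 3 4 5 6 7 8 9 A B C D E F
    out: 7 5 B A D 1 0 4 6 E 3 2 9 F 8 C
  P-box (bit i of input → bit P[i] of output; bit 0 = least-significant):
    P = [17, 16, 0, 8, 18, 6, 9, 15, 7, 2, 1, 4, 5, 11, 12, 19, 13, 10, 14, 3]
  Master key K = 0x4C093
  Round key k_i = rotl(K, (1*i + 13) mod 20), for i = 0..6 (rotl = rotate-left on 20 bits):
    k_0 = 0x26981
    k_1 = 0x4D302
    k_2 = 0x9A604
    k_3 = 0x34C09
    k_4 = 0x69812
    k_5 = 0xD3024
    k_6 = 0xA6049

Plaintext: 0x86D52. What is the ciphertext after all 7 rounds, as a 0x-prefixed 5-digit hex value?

0xB575A

s_0 = plaintext = 0x86D52
s_1 = Round(s_0, k_0) = 0x52C17
s_2 = Round(s_1, k_1) = 0x8F9B3
s_3 = Round(s_2, k_2) = 0x0F352
s_4 = Round(s_3, k_3) = 0xC391D
s_5 = Round(s_4, k_4) = 0x9B30D
s_6 = Round(s_5, k_5) = 0xA7F79
s_7 = Round(s_6, k_6) = 0xB575A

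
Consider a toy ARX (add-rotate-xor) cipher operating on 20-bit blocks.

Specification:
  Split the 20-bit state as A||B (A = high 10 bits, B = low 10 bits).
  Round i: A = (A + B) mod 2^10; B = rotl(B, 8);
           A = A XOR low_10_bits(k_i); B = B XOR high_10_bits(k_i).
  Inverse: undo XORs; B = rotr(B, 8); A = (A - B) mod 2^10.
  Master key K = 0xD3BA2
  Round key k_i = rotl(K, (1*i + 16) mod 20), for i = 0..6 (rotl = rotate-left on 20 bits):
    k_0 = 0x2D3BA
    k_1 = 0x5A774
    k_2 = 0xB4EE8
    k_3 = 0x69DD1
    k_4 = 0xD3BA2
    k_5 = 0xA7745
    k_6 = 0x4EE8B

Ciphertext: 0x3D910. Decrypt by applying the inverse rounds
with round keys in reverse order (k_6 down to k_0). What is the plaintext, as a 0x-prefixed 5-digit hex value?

0x20049

s_0 = ciphertext = 0x3D910
s_1 = InvRound(s_0, k_6) = 0x744AC
s_2 = InvRound(s_1, k_5) = 0x738C6
s_3 = InvRound(s_2, k_4) = 0x12623
s_4 = InvRound(s_3, k_3) = 0xE1613
s_5 = InvRound(s_4, k_2) = 0x9B700
s_6 = InvRound(s_5, k_1) = 0xDCDA6
s_7 = InvRound(s_6, k_0) = 0x20049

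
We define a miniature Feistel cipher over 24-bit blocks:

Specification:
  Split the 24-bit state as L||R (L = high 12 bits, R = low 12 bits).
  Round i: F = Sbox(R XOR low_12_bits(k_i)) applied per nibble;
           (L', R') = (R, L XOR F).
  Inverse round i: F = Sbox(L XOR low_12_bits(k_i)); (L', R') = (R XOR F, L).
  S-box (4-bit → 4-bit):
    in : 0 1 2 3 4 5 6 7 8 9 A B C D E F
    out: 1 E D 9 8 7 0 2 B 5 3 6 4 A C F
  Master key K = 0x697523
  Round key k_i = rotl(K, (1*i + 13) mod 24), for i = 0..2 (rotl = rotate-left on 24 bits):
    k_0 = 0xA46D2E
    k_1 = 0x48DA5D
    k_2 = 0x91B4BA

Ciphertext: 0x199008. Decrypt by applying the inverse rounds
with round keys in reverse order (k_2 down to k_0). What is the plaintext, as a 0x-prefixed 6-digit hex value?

0x7C8B2D

s_0 = ciphertext = 0x199008
s_1 = InvRound(s_0, k_2) = 0x7D1199
s_2 = InvRound(s_1, k_1) = 0xB2D7D1
s_3 = InvRound(s_2, k_0) = 0x7C8B2D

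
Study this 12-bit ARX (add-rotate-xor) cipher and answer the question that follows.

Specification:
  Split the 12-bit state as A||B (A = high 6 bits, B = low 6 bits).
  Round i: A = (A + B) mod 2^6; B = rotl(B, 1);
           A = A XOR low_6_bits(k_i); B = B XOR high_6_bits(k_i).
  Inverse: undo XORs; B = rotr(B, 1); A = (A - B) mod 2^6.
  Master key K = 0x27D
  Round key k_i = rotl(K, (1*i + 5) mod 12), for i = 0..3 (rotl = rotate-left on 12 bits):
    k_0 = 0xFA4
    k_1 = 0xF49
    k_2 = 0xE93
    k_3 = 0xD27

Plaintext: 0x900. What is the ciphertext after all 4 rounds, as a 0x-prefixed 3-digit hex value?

s_0 = plaintext = 0x900
s_1 = Round(s_0, k_0) = 0x03E
s_2 = Round(s_1, k_1) = 0xDC0
s_3 = Round(s_2, k_2) = 0x93A
s_4 = Round(s_3, k_3) = 0xE41

0xE41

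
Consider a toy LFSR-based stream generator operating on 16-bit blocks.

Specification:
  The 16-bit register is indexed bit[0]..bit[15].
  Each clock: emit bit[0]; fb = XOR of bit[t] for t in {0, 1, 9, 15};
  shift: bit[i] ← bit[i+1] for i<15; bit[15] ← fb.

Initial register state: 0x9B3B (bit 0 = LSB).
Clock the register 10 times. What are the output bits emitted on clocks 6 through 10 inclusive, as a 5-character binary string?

10011

reg_0 = 0x9B3B
clock 1: out=1, reg = 0x4D9D
clock 2: out=1, reg = 0xA6CE
clock 3: out=0, reg = 0xD367
clock 4: out=1, reg = 0x69B3
clock 5: out=1, reg = 0x34D9
clock 6: out=1, reg = 0x9A6C
clock 7: out=0, reg = 0x4D36
clock 8: out=0, reg = 0xA69B
clock 9: out=1, reg = 0x534D
clock 10: out=1, reg = 0x29A6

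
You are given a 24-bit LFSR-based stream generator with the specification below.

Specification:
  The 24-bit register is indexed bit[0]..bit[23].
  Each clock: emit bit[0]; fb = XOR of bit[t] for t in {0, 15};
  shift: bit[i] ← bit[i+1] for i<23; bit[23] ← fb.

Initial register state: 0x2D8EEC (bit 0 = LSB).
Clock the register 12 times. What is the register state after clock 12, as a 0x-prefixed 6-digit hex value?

reg_0 = 0x2D8EEC
clock 1: out=0, reg = 0x96C776
clock 2: out=0, reg = 0xCB63BB
clock 3: out=1, reg = 0xE5B1DD
clock 4: out=1, reg = 0x72D8EE
clock 5: out=0, reg = 0xB96C77
clock 6: out=1, reg = 0xDCB63B
clock 7: out=1, reg = 0x6E5B1D
clock 8: out=1, reg = 0xB72D8E
clock 9: out=0, reg = 0x5B96C7
clock 10: out=1, reg = 0x2DCB63
clock 11: out=1, reg = 0x16E5B1
clock 12: out=1, reg = 0x0B72D8

0x0B72D8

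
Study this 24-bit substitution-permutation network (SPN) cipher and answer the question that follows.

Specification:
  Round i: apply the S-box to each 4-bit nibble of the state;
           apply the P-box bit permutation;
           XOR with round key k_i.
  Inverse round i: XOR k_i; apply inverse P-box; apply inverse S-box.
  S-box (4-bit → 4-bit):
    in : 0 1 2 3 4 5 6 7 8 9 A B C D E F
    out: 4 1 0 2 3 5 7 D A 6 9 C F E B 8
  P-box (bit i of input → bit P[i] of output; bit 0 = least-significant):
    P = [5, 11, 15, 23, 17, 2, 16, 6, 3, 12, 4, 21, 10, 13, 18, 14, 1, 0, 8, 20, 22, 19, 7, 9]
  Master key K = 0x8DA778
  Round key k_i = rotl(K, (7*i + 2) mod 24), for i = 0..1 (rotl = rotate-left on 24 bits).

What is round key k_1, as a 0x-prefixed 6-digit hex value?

0x4EF11B

K = 0x8DA778
k_0 = rotl(K, (7*0+2) mod 24) = rotl(K, 2) = 0x369DE2
k_1 = rotl(K, (7*1+2) mod 24) = rotl(K, 9) = 0x4EF11B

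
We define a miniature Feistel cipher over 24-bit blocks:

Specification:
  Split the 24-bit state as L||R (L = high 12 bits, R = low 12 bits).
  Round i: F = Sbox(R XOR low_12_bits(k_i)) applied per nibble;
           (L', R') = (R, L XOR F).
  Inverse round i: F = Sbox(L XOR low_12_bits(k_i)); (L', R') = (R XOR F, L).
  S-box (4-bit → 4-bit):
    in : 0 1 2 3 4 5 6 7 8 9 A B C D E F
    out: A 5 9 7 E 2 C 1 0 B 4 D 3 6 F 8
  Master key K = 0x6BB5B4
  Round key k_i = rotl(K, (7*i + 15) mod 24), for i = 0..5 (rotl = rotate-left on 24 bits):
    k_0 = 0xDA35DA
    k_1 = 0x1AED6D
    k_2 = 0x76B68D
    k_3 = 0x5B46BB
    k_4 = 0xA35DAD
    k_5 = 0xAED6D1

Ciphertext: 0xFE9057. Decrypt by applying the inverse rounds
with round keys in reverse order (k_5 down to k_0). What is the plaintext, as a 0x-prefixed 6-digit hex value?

0x188508

s_0 = ciphertext = 0xFE9057
s_1 = InvRound(s_0, k_5) = 0xB27FE9
s_2 = InvRound(s_1, k_4) = 0x3EDB27
s_3 = InvRound(s_2, k_3) = 0x90B3ED
s_4 = InvRound(s_3, k_2) = 0xBE190B
s_5 = InvRound(s_4, k_1) = 0x508BE1
s_6 = InvRound(s_5, k_0) = 0x188508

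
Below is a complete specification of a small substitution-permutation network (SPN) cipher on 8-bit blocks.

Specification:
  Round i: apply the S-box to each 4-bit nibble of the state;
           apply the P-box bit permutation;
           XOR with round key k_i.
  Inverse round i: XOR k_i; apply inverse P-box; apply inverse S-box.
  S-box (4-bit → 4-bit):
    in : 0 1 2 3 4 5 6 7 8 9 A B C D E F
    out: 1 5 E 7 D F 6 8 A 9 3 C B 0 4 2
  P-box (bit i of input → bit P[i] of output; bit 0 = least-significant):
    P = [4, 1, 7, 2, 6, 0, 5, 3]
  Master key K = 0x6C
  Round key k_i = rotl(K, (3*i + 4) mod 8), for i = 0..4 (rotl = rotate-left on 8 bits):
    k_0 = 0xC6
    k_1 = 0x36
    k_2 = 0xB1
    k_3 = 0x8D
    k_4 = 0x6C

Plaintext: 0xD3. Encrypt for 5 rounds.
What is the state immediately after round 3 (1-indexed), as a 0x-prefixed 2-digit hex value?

0x7C

s_0 = plaintext = 0xD3
s_1 = Round(s_0, k_0) = 0x54
s_2 = Round(s_1, k_1) = 0xCB
s_3 = Round(s_2, k_2) = 0x7C
s_4 = Round(s_3, k_3) = 0x93
s_5 = Round(s_4, k_4) = 0xB6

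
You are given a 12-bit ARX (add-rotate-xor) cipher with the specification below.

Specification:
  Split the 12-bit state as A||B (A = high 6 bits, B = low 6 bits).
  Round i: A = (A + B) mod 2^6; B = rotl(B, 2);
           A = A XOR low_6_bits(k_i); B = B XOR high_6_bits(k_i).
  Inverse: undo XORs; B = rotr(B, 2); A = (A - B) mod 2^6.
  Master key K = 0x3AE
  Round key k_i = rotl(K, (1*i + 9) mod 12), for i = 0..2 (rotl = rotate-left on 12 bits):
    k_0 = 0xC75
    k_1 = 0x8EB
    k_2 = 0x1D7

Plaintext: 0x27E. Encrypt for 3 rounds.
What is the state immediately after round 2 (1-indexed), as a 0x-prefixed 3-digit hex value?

s_0 = plaintext = 0x27E
s_1 = Round(s_0, k_0) = 0xC8A
s_2 = Round(s_1, k_1) = 0x5CB
s_3 = Round(s_2, k_2) = 0xD6B

0x5CB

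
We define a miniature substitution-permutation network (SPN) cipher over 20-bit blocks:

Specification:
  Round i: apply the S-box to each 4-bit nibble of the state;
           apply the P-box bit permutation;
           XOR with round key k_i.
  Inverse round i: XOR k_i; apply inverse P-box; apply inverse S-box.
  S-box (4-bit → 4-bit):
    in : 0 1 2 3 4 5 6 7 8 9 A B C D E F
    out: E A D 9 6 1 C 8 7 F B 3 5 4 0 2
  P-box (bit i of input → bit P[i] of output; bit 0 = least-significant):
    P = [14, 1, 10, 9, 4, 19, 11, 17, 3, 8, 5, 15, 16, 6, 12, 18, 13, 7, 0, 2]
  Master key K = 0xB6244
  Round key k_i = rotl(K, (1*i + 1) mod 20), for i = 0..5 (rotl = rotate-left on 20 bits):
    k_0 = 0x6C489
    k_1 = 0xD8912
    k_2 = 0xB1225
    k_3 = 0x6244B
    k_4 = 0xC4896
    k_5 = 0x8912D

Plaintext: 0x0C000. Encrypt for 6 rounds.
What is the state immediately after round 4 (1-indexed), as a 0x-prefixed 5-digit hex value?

0xF3FC6

s_0 = plaintext = 0x0C000
s_1 = Round(s_0, k_0) = 0xD5B2E
s_2 = Round(s_1, k_1) = 0xE800B
s_3 = Round(s_2, k_2) = 0x0CB47
s_4 = Round(s_3, k_3) = 0xF3FC6
s_5 = Round(s_4, k_4) = 0x94706
s_6 = Round(s_5, k_5) = 0x22FE8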